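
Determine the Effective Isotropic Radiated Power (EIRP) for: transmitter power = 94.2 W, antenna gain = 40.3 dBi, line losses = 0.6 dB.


Pt = 94.2 W = 19.7405 dBW
EIRP = Pt_dBW + Gt - losses = 19.7405 + 40.3 - 0.6 = 59.4405 dBW

59.4405 dBW


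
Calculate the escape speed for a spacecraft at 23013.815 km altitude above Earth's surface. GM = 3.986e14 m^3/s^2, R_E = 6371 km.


r = 6371.0 + 23013.815 = 29384.8150 km = 2.9384815e+07 m
v_esc = sqrt(2*mu/r) = sqrt(2*3.986e14 / 2.9384815e+07)
v_esc = 5208.6139 m/s = 5.2086 km/s

5.2086 km/s


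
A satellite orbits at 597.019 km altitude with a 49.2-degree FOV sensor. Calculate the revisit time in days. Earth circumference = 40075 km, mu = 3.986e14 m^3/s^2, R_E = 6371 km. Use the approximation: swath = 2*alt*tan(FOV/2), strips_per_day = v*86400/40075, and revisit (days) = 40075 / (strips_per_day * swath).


swath = 2*597.019*tan(0.429351) = 546.6733 km
v = sqrt(mu/r) = 7563.3463 m/s = 7.5633 km/s
strips/day = v*86400/40075 = 7.5633*86400/40075 = 16.3063
coverage/day = strips * swath = 16.3063 * 546.6733 = 8914.1932 km
revisit = 40075 / 8914.1932 = 4.4956 days

4.4956 days


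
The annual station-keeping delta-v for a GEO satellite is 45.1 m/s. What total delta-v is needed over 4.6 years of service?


dV = rate * years = 45.1 * 4.6
dV = 207.4600 m/s

207.4600 m/s


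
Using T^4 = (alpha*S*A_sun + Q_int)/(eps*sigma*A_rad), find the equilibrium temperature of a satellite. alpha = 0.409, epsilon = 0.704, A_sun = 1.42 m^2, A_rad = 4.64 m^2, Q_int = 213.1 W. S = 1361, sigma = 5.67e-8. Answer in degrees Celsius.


Numerator = alpha*S*A_sun + Q_int = 0.409*1361*1.42 + 213.1 = 1003.5416 W
Denominator = eps*sigma*A_rad = 0.704*5.67e-8*4.64 = 1.8521395e-07 W/K^4
T^4 = 5.4182829e+09 K^4
T = 271.3098 K = -1.8402 C

-1.8402 degrees Celsius


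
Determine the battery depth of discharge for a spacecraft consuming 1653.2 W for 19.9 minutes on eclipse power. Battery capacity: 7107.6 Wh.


E_used = P * t / 60 = 1653.2 * 19.9 / 60 = 548.3113 Wh
DOD = E_used / E_total * 100 = 548.3113 / 7107.6 * 100
DOD = 7.7144 %

7.7144 %


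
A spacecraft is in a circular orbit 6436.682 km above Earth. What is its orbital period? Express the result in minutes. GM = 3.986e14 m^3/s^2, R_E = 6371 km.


r = 12807.6820 km = 1.2807682e+07 m
T = 2*pi*sqrt(r^3/mu) = 2*pi*sqrt(2.1009301e+21 / 3.986e14)
T = 14425.0400 s = 240.4173 min

240.4173 minutes


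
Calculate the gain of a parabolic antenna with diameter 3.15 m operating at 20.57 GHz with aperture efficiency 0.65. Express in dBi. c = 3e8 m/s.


lambda = c/f = 3e8 / 2.057e+10 = 0.01458435 m
G = eta*(pi*D/lambda)^2 = 0.65*(pi*3.15/0.01458435)^2
G = 299268.0016 (linear)
G = 10*log10(299268.0016) = 54.7606 dBi

54.7606 dBi


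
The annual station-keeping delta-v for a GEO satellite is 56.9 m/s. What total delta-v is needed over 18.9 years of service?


dV = rate * years = 56.9 * 18.9
dV = 1075.4100 m/s

1075.4100 m/s


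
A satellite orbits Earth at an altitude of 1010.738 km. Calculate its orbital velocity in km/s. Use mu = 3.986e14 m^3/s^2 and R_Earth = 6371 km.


r = R_E + alt = 6371.0 + 1010.738 = 7381.7380 km = 7.381738e+06 m
v = sqrt(mu/r) = sqrt(3.986e14 / 7.381738e+06) = 7348.3415 m/s = 7.3483 km/s

7.3483 km/s


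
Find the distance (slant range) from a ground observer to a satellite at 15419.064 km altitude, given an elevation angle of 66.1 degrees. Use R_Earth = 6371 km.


h = 15419.064 km, el = 66.1 deg
d = -R_E*sin(el) + sqrt((R_E*sin(el))^2 + 2*R_E*h + h^2)
d = -6371.0000*sin(1.1537) + sqrt((6371.0000*0.914254)^2 + 2*6371.0000*15419.064 + 15419.064^2)
d = 15811.9356 km

15811.9356 km


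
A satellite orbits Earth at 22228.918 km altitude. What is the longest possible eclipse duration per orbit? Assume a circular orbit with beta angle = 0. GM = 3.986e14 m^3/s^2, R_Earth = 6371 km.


r = 28599.9180 km
T = 802.2452 min
Eclipse fraction = arcsin(R_E/r)/pi = arcsin(6371.0000/28599.9180)/pi
= arcsin(0.2227629)/pi = 0.07150757
Eclipse duration = 0.07150757 * 802.2452 = 57.3666 min

57.3666 minutes


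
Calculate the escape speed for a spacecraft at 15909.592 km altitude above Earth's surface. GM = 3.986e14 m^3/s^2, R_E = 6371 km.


r = 6371.0 + 15909.592 = 22280.5920 km = 2.2280592e+07 m
v_esc = sqrt(2*mu/r) = sqrt(2*3.986e14 / 2.2280592e+07)
v_esc = 5981.6401 m/s = 5.9816 km/s

5.9816 km/s


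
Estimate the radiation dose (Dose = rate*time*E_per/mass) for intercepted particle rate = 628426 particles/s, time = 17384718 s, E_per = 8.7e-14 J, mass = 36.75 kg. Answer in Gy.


Total energy deposited = rate * time * E_per
  = 628426 * 17384718 * 8.7e-14 = 0.9504758 J
Dose = E_total / mass = 0.9504758 / 36.75
Dose = 0.02586329 Gy

0.0259 Gy


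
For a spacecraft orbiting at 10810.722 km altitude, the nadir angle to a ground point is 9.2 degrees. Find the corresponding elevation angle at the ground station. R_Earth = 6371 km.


r = R_E + alt = 17181.7220 km
Law of sines in the satellite / Earth-center / ground-point triangle:
  sin(nadir)/R_E = sin(90 + el)/r  =>  cos(el) = (r/R_E)*sin(nadir)
cos(el) = (17181.7220 / 6371.0000) * sin(9.2 deg) = 0.4311779
el = arccos(0.4311779) = 64.4577 deg
(Earth-central angle = 90 - nadir - el = 16.3423 deg)

64.4577 degrees


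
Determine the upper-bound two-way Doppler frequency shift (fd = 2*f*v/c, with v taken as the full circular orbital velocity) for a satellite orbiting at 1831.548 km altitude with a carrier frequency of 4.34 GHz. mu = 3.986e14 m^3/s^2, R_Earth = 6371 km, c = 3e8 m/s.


r = 8.202548e+06 m
v = sqrt(mu/r) = 6970.9867 m/s (worst-case radial velocity)
f = 4.34 GHz = 4.34e+09 Hz
fd = 2*f*v/c = 2*4.34e+09*6970.9867/3.0e+08
fd = 201693.8832 Hz

201693.8832 Hz


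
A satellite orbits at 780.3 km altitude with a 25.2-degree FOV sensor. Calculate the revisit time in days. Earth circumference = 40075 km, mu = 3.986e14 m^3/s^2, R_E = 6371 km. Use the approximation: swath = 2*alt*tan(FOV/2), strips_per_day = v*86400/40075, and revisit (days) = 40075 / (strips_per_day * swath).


swath = 2*780.3*tan(0.2199115) = 348.8354 km
v = sqrt(mu/r) = 7465.7965 m/s = 7.4658 km/s
strips/day = v*86400/40075 = 7.4658*86400/40075 = 16.0959
coverage/day = strips * swath = 16.0959 * 348.8354 = 5614.8343 km
revisit = 40075 / 5614.8343 = 7.1373 days

7.1373 days


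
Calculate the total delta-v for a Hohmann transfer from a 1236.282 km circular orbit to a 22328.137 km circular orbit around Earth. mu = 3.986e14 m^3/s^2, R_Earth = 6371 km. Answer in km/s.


r1 = 7607.2820 km = 7.607282e+06 m
r2 = 28699.1370 km = 2.8699137e+07 m
dv1 = sqrt(mu/r1)*(sqrt(2*r2/(r1+r2)) - 1) = 1862.8827 m/s
dv2 = sqrt(mu/r2)*(1 - sqrt(2*r1/(r1+r2))) = 1314.2565 m/s
total dv = |dv1| + |dv2| = 1862.8827 + 1314.2565 = 3177.1392 m/s = 3.1771 km/s

3.1771 km/s


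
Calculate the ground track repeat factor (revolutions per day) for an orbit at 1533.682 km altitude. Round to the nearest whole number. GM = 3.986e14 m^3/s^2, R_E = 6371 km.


r = 7.904682e+06 m
T = 2*pi*sqrt(r^3/mu) = 6994.1964 s = 116.5699 min
revs/day = 1440 / 116.5699 = 12.3531
Rounded: 12 revolutions per day

12 revolutions per day


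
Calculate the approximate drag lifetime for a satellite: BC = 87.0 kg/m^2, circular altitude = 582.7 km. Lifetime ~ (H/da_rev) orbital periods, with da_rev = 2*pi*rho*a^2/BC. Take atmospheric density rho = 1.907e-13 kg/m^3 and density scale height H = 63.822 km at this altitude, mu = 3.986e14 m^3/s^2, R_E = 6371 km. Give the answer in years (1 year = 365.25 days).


a = R_E + alt = 6953.7000 km = 6.9537e+06 m
da_rev = 2*pi*rho*a^2/BC = 2*pi*1.907e-13*(6.9537e+06)^2/87.0 = 0.665952432 m per revolution
N = H/da_rev = 63822.0000 m / 0.665952432 m = 95835.6738 revolutions
P = 2*pi*sqrt(a^3/mu) = 5770.7884 s
lifetime = N*P = 95835.6738 * 5770.7884 = 5.5304739e+08 s = 6401.0115 days
years = 6401.0115 / 365.25 = 17.5250 years

17.5250 years


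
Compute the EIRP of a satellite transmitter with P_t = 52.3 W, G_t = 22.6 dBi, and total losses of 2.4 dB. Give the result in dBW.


Pt = 52.3 W = 17.1850 dBW
EIRP = Pt_dBW + Gt - losses = 17.1850 + 22.6 - 2.4 = 37.3850 dBW

37.3850 dBW


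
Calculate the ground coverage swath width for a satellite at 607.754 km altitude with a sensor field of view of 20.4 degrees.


FOV = 20.4 deg = 0.3560472 rad
swath = 2 * alt * tan(FOV/2) = 2 * 607.754 * tan(0.1780236)
swath = 2 * 607.754 * 0.1799284
swath = 218.7044 km

218.7044 km


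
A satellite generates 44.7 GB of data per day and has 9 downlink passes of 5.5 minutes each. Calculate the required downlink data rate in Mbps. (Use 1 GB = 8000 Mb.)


total contact time = 9 * 5.5 * 60 = 2970.0000 s
data = 44.7 GB = 357600.0000 Mb
rate = 357600.0000 / 2970.0000 = 120.4040 Mbps

120.4040 Mbps


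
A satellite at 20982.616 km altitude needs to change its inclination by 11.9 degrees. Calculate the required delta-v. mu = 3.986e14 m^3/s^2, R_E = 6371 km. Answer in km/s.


r = 27353.6160 km = 2.7353616e+07 m
V = sqrt(mu/r) = 3817.3438 m/s
di = 11.9 deg = 0.2076942 rad
dV = 2*V*sin(di/2) = 2*3817.3438*sin(0.1038471)
dV = 791.4158 m/s = 0.7914158 km/s

0.7914 km/s


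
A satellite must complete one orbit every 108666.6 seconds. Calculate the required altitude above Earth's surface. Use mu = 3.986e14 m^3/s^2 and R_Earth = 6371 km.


T = 108666.6 s
r = (mu*T^2/(4*pi^2))^(1/3) = (3.986e14 * 108666.6^2 / (4*pi^2))^(1/3)
r = 4.9217918e+07 m = 49217.9180 km
alt = r - R_E = 49217.9180 - 6371 = 42846.9180 km

42846.9180 km


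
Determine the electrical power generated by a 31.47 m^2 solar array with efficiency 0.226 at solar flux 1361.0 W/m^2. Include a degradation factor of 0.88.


P = area * eta * S * degradation
P = 31.47 * 0.226 * 1361.0 * 0.88
P = 8518.1636 W

8518.1636 W


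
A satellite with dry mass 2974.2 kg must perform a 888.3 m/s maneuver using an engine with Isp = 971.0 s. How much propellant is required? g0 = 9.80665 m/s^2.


ve = Isp * g0 = 971.0 * 9.80665 = 9522.257150 m/s
mass ratio = exp(dv/ve) = exp(888.3/9522.257150) = 1.09777643
m_prop = m_dry * (mr - 1) = 2974.2 * (1.09777643 - 1)
m_prop = 290.8067 kg

290.8067 kg


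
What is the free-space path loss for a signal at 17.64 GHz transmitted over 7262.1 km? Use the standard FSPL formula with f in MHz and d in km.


f = 17.64 GHz = 17640.0000 MHz
d = 7262.1 km
FSPL = 32.44 + 20*log10(17640.0000) + 20*log10(7262.1)
FSPL = 32.44 + 84.9300 + 77.2212
FSPL = 194.5912 dB

194.5912 dB


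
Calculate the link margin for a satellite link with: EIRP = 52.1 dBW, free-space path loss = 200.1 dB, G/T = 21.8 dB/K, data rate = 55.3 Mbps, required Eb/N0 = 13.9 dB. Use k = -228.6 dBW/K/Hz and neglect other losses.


C/N0 = EIRP - FSPL + G/T - k = 52.1 - 200.1 + 21.8 - (-228.6)
C/N0 = 102.4000 dB-Hz
R_b = 55.3 Mbps = 5.53e+07 bps -> 10*log10(R_b) = 77.4273 dB-Hz
Eb/N0 = C/N0 - 10*log10(R_b) = 102.4000 - 77.4273 = 24.9727 dB
Margin = Eb/N0 - Eb/N0_req = 24.9727 - 13.9 = 11.0727 dB (link closes)

11.0727 dB


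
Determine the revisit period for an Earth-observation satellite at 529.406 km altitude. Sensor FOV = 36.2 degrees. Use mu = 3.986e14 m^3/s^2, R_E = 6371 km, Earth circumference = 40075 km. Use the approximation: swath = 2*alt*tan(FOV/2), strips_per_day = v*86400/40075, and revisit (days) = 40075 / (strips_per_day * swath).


swath = 2*529.406*tan(0.3159046) = 346.0731 km
v = sqrt(mu/r) = 7600.3103 m/s = 7.6003 km/s
strips/day = v*86400/40075 = 7.6003*86400/40075 = 16.3859
coverage/day = strips * swath = 16.3859 * 346.0731 = 5670.7355 km
revisit = 40075 / 5670.7355 = 7.0670 days

7.0670 days


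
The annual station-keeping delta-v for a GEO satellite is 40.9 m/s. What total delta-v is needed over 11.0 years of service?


dV = rate * years = 40.9 * 11.0
dV = 449.9000 m/s

449.9000 m/s


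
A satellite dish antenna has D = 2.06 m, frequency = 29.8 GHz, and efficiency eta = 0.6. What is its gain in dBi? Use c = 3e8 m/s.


lambda = c/f = 3e8 / 2.98e+10 = 0.01006711 m
G = eta*(pi*D/lambda)^2 = 0.6*(pi*2.06/0.01006711)^2
G = 247956.4759 (linear)
G = 10*log10(247956.4759) = 53.9438 dBi

53.9438 dBi


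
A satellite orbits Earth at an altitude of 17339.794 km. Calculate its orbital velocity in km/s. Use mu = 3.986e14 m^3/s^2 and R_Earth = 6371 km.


r = R_E + alt = 6371.0 + 17339.794 = 23710.7940 km = 2.3710794e+07 m
v = sqrt(mu/r) = sqrt(3.986e14 / 2.3710794e+07) = 4100.1109 m/s = 4.1001 km/s

4.1001 km/s


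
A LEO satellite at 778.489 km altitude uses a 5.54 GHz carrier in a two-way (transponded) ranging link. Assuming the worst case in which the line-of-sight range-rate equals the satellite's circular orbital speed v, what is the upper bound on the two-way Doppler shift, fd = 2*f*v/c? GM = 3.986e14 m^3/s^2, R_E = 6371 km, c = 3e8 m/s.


r = 7.149489e+06 m
v = sqrt(mu/r) = 7466.7420 m/s (worst-case radial velocity)
f = 5.54 GHz = 5.54e+09 Hz
fd = 2*f*v/c = 2*5.54e+09*7466.7420/3.0e+08
fd = 275771.6717 Hz

275771.6717 Hz


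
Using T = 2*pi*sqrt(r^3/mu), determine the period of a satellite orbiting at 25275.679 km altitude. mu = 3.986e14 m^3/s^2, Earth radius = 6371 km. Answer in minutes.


r = 31646.6790 km = 3.1646679e+07 m
T = 2*pi*sqrt(r^3/mu) = 2*pi*sqrt(3.1694538e+22 / 3.986e14)
T = 56027.7825 s = 933.7964 min

933.7964 minutes


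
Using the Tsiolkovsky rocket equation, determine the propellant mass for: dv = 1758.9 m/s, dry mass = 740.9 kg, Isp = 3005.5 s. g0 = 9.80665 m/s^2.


ve = Isp * g0 = 3005.5 * 9.80665 = 29473.886575 m/s
mass ratio = exp(dv/ve) = exp(1758.9/29473.886575) = 1.06149316
m_prop = m_dry * (mr - 1) = 740.9 * (1.06149316 - 1)
m_prop = 45.5603 kg

45.5603 kg


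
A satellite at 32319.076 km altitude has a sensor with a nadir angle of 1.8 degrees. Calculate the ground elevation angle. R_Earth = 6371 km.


r = R_E + alt = 38690.0760 km
Law of sines in the satellite / Earth-center / ground-point triangle:
  sin(nadir)/R_E = sin(90 + el)/r  =>  cos(el) = (r/R_E)*sin(nadir)
cos(el) = (38690.0760 / 6371.0000) * sin(1.8 deg) = 0.1907526
el = arccos(0.1907526) = 79.0033 deg
(Earth-central angle = 90 - nadir - el = 9.1967 deg)

79.0033 degrees


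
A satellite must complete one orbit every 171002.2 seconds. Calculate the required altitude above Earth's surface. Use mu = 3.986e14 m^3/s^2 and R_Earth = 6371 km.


T = 171002.2 s
r = (mu*T^2/(4*pi^2))^(1/3) = (3.986e14 * 171002.2^2 / (4*pi^2))^(1/3)
r = 6.6587644e+07 m = 66587.6443 km
alt = r - R_E = 66587.6443 - 6371 = 60216.6443 km

60216.6443 km


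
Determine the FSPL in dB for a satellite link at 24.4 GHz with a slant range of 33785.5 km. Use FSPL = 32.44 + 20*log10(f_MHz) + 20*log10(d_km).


f = 24.4 GHz = 24400.0000 MHz
d = 33785.5 km
FSPL = 32.44 + 20*log10(24400.0000) + 20*log10(33785.5)
FSPL = 32.44 + 87.7478 + 90.5746
FSPL = 210.7624 dB

210.7624 dB


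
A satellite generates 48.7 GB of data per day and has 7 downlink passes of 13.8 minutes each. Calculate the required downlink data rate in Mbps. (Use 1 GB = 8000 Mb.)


total contact time = 7 * 13.8 * 60 = 5796.0000 s
data = 48.7 GB = 389600.0000 Mb
rate = 389600.0000 / 5796.0000 = 67.2188 Mbps

67.2188 Mbps


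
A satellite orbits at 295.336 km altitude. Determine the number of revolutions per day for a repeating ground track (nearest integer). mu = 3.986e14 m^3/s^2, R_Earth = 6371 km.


r = 6.666336e+06 m
T = 2*pi*sqrt(r^3/mu) = 5416.7903 s = 90.2798 min
revs/day = 1440 / 90.2798 = 15.9504
Rounded: 16 revolutions per day

16 revolutions per day


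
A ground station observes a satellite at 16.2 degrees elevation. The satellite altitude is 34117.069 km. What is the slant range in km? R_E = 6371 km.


h = 34117.069 km, el = 16.2 deg
d = -R_E*sin(el) + sqrt((R_E*sin(el))^2 + 2*R_E*h + h^2)
d = -6371.0000*sin(0.2827433) + sqrt((6371.0000*0.2789911)^2 + 2*6371.0000*34117.069 + 34117.069^2)
d = 38245.7088 km

38245.7088 km


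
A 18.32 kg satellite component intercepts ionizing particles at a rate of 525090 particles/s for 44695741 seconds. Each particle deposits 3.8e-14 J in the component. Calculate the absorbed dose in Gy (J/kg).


Total energy deposited = rate * time * E_per
  = 525090 * 44695741 * 3.8e-14 = 0.8918329 J
Dose = E_total / mass = 0.8918329 / 18.32
Dose = 0.04868083 Gy

0.0487 Gy


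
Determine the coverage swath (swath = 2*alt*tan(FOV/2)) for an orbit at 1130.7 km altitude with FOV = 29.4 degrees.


FOV = 29.4 deg = 0.5131268 rad
swath = 2 * alt * tan(FOV/2) = 2 * 1130.7 * tan(0.2565634)
swath = 2 * 1130.7 * 0.2623451
swath = 593.2672 km

593.2672 km


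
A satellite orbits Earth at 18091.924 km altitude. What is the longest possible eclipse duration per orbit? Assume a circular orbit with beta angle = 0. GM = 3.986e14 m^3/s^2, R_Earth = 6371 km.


r = 24462.9240 km
T = 634.6328 min
Eclipse fraction = arcsin(R_E/r)/pi = arcsin(6371.0000/24462.9240)/pi
= arcsin(0.2604349)/pi = 0.08386595
Eclipse duration = 0.08386595 * 634.6328 = 53.2241 min

53.2241 minutes


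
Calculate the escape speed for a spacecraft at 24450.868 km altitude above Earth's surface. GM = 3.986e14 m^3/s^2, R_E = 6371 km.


r = 6371.0 + 24450.868 = 30821.8680 km = 3.0821868e+07 m
v_esc = sqrt(2*mu/r) = sqrt(2*3.986e14 / 3.0821868e+07)
v_esc = 5085.7402 m/s = 5.0857 km/s

5.0857 km/s


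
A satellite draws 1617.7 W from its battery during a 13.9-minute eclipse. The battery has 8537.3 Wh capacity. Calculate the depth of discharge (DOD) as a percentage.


E_used = P * t / 60 = 1617.7 * 13.9 / 60 = 374.7672 Wh
DOD = E_used / E_total * 100 = 374.7672 / 8537.3 * 100
DOD = 4.3898 %

4.3898 %


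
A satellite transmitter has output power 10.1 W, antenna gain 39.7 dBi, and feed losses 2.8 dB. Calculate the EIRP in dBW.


Pt = 10.1 W = 10.0432 dBW
EIRP = Pt_dBW + Gt - losses = 10.0432 + 39.7 - 2.8 = 46.9432 dBW

46.9432 dBW


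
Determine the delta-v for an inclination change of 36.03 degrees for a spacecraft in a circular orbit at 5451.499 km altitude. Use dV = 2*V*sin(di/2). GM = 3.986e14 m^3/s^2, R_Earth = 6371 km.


r = 11822.4990 km = 1.1822499e+07 m
V = sqrt(mu/r) = 5806.4943 m/s
di = 36.03 deg = 0.6288421 rad
dV = 2*V*sin(di/2) = 2*5806.4943*sin(0.3144211)
dV = 3591.5022 m/s = 3.5915 km/s

3.5915 km/s


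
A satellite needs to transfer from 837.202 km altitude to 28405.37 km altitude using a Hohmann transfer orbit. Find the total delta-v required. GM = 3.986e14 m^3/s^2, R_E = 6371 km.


r1 = 7208.2020 km = 7.208202e+06 m
r2 = 34776.3700 km = 3.477637e+07 m
dv1 = sqrt(mu/r1)*(sqrt(2*r2/(r1+r2)) - 1) = 2134.9525 m/s
dv2 = sqrt(mu/r2)*(1 - sqrt(2*r1/(r1+r2))) = 1401.6730 m/s
total dv = |dv1| + |dv2| = 2134.9525 + 1401.6730 = 3536.6254 m/s = 3.5366 km/s

3.5366 km/s


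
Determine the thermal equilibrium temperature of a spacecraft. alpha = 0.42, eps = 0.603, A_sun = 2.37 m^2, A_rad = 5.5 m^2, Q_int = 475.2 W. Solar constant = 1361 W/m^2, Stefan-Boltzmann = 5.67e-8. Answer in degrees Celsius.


Numerator = alpha*S*A_sun + Q_int = 0.42*1361*2.37 + 475.2 = 1829.9394 W
Denominator = eps*sigma*A_rad = 0.603*5.67e-8*5.5 = 1.8804555e-07 W/K^4
T^4 = 9.7313624e+09 K^4
T = 314.0823 K = 40.9323 C

40.9323 degrees Celsius


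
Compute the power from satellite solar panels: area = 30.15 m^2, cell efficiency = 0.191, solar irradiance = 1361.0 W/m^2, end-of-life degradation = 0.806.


P = area * eta * S * degradation
P = 30.15 * 0.191 * 1361.0 * 0.806
P = 6317.0433 W

6317.0433 W


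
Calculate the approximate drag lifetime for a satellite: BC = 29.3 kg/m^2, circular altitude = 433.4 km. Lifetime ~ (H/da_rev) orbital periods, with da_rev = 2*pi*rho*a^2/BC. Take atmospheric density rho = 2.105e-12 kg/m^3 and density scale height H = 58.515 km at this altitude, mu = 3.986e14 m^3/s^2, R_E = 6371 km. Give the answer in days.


a = R_E + alt = 6804.4000 km = 6.8044e+06 m
da_rev = 2*pi*rho*a^2/BC = 2*pi*2.105e-12*(6.8044e+06)^2/29.3 = 20.899891 m per revolution
N = H/da_rev = 58515.0000 m / 20.899891 m = 2799.7754 revolutions
P = 2*pi*sqrt(a^3/mu) = 5585.9363 s
lifetime = N*P = 2799.7754 * 5585.9363 = 1.5639367e+07 s = 181.0112 days

181.0112 days


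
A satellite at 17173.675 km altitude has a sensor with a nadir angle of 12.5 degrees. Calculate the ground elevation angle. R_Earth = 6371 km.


r = R_E + alt = 23544.6750 km
Law of sines in the satellite / Earth-center / ground-point triangle:
  sin(nadir)/R_E = sin(90 + el)/r  =>  cos(el) = (r/R_E)*sin(nadir)
cos(el) = (23544.6750 / 6371.0000) * sin(12.5 deg) = 0.7998745
el = arccos(0.7998745) = 36.8819 deg
(Earth-central angle = 90 - nadir - el = 40.6181 deg)

36.8819 degrees


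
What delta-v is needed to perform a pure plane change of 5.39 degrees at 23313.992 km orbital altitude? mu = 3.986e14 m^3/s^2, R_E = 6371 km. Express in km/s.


r = 29684.9920 km = 2.9684992e+07 m
V = sqrt(mu/r) = 3664.3773 m/s
di = 5.39 deg = 0.09407325 rad
dV = 2*V*sin(di/2) = 2*3664.3773*sin(0.04703662)
dV = 344.5928 m/s = 0.3445928 km/s

0.3446 km/s


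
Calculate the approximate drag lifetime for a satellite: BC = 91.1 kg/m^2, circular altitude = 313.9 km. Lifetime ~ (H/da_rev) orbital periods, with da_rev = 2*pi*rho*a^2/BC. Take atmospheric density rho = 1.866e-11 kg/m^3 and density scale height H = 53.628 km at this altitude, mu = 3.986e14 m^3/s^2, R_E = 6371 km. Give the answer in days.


a = R_E + alt = 6684.9000 km = 6.6849e+06 m
da_rev = 2*pi*rho*a^2/BC = 2*pi*1.866e-11*(6.6849e+06)^2/91.1 = 57.512595 m per revolution
N = H/da_rev = 53628.0000 m / 57.512595 m = 932.4566 revolutions
P = 2*pi*sqrt(a^3/mu) = 5439.4325 s
lifetime = N*P = 932.4566 * 5439.4325 = 5.0720349e+06 s = 58.7041 days

58.7041 days


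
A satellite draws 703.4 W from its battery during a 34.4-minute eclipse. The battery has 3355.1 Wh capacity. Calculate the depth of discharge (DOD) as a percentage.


E_used = P * t / 60 = 703.4 * 34.4 / 60 = 403.2827 Wh
DOD = E_used / E_total * 100 = 403.2827 / 3355.1 * 100
DOD = 12.0200 %

12.0200 %


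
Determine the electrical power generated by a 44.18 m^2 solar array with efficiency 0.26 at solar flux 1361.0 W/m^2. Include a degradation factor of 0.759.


P = area * eta * S * degradation
P = 44.18 * 0.26 * 1361.0 * 0.759
P = 11865.8529 W

11865.8529 W


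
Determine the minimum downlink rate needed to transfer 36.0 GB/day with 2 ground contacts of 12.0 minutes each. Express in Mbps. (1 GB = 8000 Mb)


total contact time = 2 * 12.0 * 60 = 1440.0000 s
data = 36.0 GB = 288000.0000 Mb
rate = 288000.0000 / 1440.0000 = 200.0000 Mbps

200.0000 Mbps


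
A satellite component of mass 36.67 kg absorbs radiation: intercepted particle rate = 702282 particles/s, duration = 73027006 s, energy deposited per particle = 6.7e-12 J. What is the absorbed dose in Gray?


Total energy deposited = rate * time * E_per
  = 702282 * 73027006 * 6.7e-12 = 343.6132 J
Dose = E_total / mass = 343.6132 / 36.67
Dose = 9.3704 Gy

9.3704 Gy


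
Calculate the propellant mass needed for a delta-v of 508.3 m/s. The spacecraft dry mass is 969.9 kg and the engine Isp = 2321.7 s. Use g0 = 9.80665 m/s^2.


ve = Isp * g0 = 2321.7 * 9.80665 = 22768.099305 m/s
mass ratio = exp(dv/ve) = exp(508.3/22768.099305) = 1.02257617
m_prop = m_dry * (mr - 1) = 969.9 * (1.02257617 - 1)
m_prop = 21.8966 kg

21.8966 kg


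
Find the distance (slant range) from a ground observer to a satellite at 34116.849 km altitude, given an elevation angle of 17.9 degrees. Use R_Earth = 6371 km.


h = 34116.849 km, el = 17.9 deg
d = -R_E*sin(el) + sqrt((R_E*sin(el))^2 + 2*R_E*h + h^2)
d = -6371.0000*sin(0.3124139) + sqrt((6371.0000*0.3073566)^2 + 2*6371.0000*34116.849 + 34116.849^2)
d = 38073.2025 km

38073.2025 km


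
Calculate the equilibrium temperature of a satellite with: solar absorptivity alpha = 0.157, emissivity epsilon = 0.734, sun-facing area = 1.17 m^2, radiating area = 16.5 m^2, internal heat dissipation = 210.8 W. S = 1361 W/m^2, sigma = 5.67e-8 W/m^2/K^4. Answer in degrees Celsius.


Numerator = alpha*S*A_sun + Q_int = 0.157*1361*1.17 + 210.8 = 460.8021 W
Denominator = eps*sigma*A_rad = 0.734*5.67e-8*16.5 = 6.866937e-07 W/K^4
T^4 = 6.7104459e+08 K^4
T = 160.9488 K = -112.2012 C

-112.2012 degrees Celsius


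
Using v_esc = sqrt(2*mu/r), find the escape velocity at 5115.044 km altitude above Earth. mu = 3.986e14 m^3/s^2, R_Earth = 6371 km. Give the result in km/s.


r = 6371.0 + 5115.044 = 11486.0440 km = 1.1486044e+07 m
v_esc = sqrt(2*mu/r) = sqrt(2*3.986e14 / 1.1486044e+07)
v_esc = 8331.0244 m/s = 8.3310 km/s

8.3310 km/s


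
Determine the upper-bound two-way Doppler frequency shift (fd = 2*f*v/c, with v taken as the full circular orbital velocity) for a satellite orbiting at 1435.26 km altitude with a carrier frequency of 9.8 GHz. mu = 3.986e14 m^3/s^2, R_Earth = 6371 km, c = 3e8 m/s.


r = 7.80626e+06 m
v = sqrt(mu/r) = 7145.7389 m/s (worst-case radial velocity)
f = 9.8 GHz = 9.8e+09 Hz
fd = 2*f*v/c = 2*9.8e+09*7145.7389/3.0e+08
fd = 466854.9391 Hz

466854.9391 Hz


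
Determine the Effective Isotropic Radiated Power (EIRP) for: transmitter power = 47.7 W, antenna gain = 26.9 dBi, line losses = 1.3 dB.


Pt = 47.7 W = 16.7852 dBW
EIRP = Pt_dBW + Gt - losses = 16.7852 + 26.9 - 1.3 = 42.3852 dBW

42.3852 dBW


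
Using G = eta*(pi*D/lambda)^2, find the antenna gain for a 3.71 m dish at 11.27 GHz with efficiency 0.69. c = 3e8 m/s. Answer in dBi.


lambda = c/f = 3e8 / 1.127e+10 = 0.02661934 m
G = eta*(pi*D/lambda)^2 = 0.69*(pi*3.71/0.02661934)^2
G = 132282.3733 (linear)
G = 10*log10(132282.3733) = 51.2150 dBi

51.2150 dBi


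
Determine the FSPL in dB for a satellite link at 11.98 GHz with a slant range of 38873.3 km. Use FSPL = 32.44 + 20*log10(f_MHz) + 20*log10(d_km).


f = 11.98 GHz = 11980.0000 MHz
d = 38873.3 km
FSPL = 32.44 + 20*log10(11980.0000) + 20*log10(38873.3)
FSPL = 32.44 + 81.5691 + 91.7930
FSPL = 205.8022 dB

205.8022 dB


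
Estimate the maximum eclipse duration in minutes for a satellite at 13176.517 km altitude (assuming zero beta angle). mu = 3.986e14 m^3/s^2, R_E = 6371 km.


r = 19547.5170 km
T = 453.3122 min
Eclipse fraction = arcsin(R_E/r)/pi = arcsin(6371.0000/19547.5170)/pi
= arcsin(0.3259237)/pi = 0.1056753
Eclipse duration = 0.1056753 * 453.3122 = 47.9039 min

47.9039 minutes


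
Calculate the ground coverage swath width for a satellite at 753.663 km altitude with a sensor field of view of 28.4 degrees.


FOV = 28.4 deg = 0.4956735 rad
swath = 2 * alt * tan(FOV/2) = 2 * 753.663 * tan(0.2478368)
swath = 2 * 753.663 * 0.2530389
swath = 381.4121 km

381.4121 km


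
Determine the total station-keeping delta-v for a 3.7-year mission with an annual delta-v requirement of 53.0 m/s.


dV = rate * years = 53.0 * 3.7
dV = 196.1000 m/s

196.1000 m/s


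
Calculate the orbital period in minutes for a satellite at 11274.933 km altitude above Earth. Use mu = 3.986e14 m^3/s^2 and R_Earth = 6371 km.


r = 17645.9330 km = 1.7645933e+07 m
T = 2*pi*sqrt(r^3/mu) = 2*pi*sqrt(5.4945721e+21 / 3.986e14)
T = 23328.0351 s = 388.8006 min

388.8006 minutes


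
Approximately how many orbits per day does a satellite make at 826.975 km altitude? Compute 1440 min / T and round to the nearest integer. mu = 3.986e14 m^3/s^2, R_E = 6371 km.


r = 7.197975e+06 m
T = 2*pi*sqrt(r^3/mu) = 6077.5246 s = 101.2921 min
revs/day = 1440 / 101.2921 = 14.2163
Rounded: 14 revolutions per day

14 revolutions per day


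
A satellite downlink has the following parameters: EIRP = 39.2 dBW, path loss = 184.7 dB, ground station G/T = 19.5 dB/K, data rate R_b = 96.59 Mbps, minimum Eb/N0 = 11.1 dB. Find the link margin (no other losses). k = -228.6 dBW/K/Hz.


C/N0 = EIRP - FSPL + G/T - k = 39.2 - 184.7 + 19.5 - (-228.6)
C/N0 = 102.6000 dB-Hz
R_b = 96.59 Mbps = 9.659e+07 bps -> 10*log10(R_b) = 79.8493 dB-Hz
Eb/N0 = C/N0 - 10*log10(R_b) = 102.6000 - 79.8493 = 22.7507 dB
Margin = Eb/N0 - Eb/N0_req = 22.7507 - 11.1 = 11.6507 dB (link closes)

11.6507 dB


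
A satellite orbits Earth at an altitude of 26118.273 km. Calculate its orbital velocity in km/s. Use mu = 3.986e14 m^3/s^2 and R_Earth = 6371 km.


r = R_E + alt = 6371.0 + 26118.273 = 32489.2730 km = 3.2489273e+07 m
v = sqrt(mu/r) = sqrt(3.986e14 / 3.2489273e+07) = 3502.6654 m/s = 3.5027 km/s

3.5027 km/s


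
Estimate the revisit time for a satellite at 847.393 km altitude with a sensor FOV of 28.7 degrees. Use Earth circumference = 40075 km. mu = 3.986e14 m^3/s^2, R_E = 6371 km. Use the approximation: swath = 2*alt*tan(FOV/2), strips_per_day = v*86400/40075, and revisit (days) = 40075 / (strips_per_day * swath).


swath = 2*847.393*tan(0.2504547) = 433.5710 km
v = sqrt(mu/r) = 7431.0192 m/s = 7.4310 km/s
strips/day = v*86400/40075 = 7.4310*86400/40075 = 16.0210
coverage/day = strips * swath = 16.0210 * 433.5710 = 6946.2239 km
revisit = 40075 / 6946.2239 = 5.7693 days

5.7693 days


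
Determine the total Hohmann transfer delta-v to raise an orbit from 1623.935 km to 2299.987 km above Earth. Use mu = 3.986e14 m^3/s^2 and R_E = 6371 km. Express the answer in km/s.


r1 = 7994.9350 km = 7.994935e+06 m
r2 = 8670.9870 km = 8.670987e+06 m
dv1 = sqrt(mu/r1)*(sqrt(2*r2/(r1+r2)) - 1) = 141.7892 m/s
dv2 = sqrt(mu/r2)*(1 - sqrt(2*r1/(r1+r2))) = 138.9402 m/s
total dv = |dv1| + |dv2| = 141.7892 + 138.9402 = 280.7294 m/s = 0.2807294 km/s

0.2807 km/s


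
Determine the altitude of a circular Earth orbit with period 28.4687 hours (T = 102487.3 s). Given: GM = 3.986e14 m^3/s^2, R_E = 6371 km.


T = 102487.3 s
r = (mu*T^2/(4*pi^2))^(1/3) = (3.986e14 * 102487.3^2 / (4*pi^2))^(1/3)
r = 4.7333929e+07 m = 47333.9289 km
alt = r - R_E = 47333.9289 - 6371 = 40962.9289 km

40962.9289 km


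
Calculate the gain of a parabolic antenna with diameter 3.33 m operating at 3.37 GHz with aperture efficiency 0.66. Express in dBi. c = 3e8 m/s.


lambda = c/f = 3e8 / 3.37e+09 = 0.08902077 m
G = eta*(pi*D/lambda)^2 = 0.66*(pi*3.33/0.08902077)^2
G = 9114.8482 (linear)
G = 10*log10(9114.8482) = 39.5975 dBi

39.5975 dBi


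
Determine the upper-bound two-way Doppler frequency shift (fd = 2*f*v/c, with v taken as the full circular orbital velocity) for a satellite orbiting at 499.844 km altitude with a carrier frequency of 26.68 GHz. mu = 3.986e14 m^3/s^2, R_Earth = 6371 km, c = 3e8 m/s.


r = 6.870844e+06 m
v = sqrt(mu/r) = 7616.6431 m/s (worst-case radial velocity)
f = 26.68 GHz = 2.668e+10 Hz
fd = 2*f*v/c = 2*2.668e+10*7616.6431/3.0e+08
fd = 1.3547469e+06 Hz

1.3547e+06 Hz


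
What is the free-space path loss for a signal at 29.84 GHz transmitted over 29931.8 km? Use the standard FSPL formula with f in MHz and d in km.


f = 29.84 GHz = 29840.0000 MHz
d = 29931.8 km
FSPL = 32.44 + 20*log10(29840.0000) + 20*log10(29931.8)
FSPL = 32.44 + 89.4960 + 89.5227
FSPL = 211.4586 dB

211.4586 dB


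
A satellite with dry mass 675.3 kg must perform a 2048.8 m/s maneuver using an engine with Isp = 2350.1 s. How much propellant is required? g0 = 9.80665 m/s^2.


ve = Isp * g0 = 2350.1 * 9.80665 = 23046.608165 m/s
mass ratio = exp(dv/ve) = exp(2048.8/23046.608165) = 1.09296929
m_prop = m_dry * (mr - 1) = 675.3 * (1.09296929 - 1)
m_prop = 62.7822 kg

62.7822 kg


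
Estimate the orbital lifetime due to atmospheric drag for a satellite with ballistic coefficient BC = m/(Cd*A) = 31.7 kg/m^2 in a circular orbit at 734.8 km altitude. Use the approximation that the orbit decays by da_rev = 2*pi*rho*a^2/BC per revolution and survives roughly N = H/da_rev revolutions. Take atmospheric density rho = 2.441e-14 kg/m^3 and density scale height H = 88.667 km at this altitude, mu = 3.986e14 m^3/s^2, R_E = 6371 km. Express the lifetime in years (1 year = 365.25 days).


a = R_E + alt = 7105.8000 km = 7.1058e+06 m
da_rev = 2*pi*rho*a^2/BC = 2*pi*2.441e-14*(7.1058e+06)^2/31.7 = 0.244294869 m per revolution
N = H/da_rev = 88667.0000 m / 0.244294869 m = 362950.7262 revolutions
P = 2*pi*sqrt(a^3/mu) = 5961.1588 s
lifetime = N*P = 362950.7262 * 5961.1588 = 2.1636069e+09 s = 25041.7467 days
years = 25041.7467 / 365.25 = 68.5606 years

68.5606 years


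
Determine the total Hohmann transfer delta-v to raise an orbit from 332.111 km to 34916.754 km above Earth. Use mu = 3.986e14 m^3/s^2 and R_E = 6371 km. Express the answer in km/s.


r1 = 6703.1110 km = 6.703111e+06 m
r2 = 41287.7540 km = 4.1287754e+07 m
dv1 = sqrt(mu/r1)*(sqrt(2*r2/(r1+r2)) - 1) = 2403.9032 m/s
dv2 = sqrt(mu/r2)*(1 - sqrt(2*r1/(r1+r2))) = 1464.8977 m/s
total dv = |dv1| + |dv2| = 2403.9032 + 1464.8977 = 3868.8009 m/s = 3.8688 km/s

3.8688 km/s


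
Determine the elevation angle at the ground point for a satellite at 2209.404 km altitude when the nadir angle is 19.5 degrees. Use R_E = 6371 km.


r = R_E + alt = 8580.4040 km
Law of sines in the satellite / Earth-center / ground-point triangle:
  sin(nadir)/R_E = sin(90 + el)/r  =>  cos(el) = (r/R_E)*sin(nadir)
cos(el) = (8580.4040 / 6371.0000) * sin(19.5 deg) = 0.449568
el = arccos(0.449568) = 63.2840 deg
(Earth-central angle = 90 - nadir - el = 7.2160 deg)

63.2840 degrees


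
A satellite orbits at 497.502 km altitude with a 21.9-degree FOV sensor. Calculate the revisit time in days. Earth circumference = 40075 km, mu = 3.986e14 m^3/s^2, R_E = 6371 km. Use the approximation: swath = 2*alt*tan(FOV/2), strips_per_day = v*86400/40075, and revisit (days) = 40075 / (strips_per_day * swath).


swath = 2*497.502*tan(0.1911136) = 192.5082 km
v = sqrt(mu/r) = 7617.9415 m/s = 7.6179 km/s
strips/day = v*86400/40075 = 7.6179*86400/40075 = 16.4240
coverage/day = strips * swath = 16.4240 * 192.5082 = 3161.7471 km
revisit = 40075 / 3161.7471 = 12.6750 days

12.6750 days


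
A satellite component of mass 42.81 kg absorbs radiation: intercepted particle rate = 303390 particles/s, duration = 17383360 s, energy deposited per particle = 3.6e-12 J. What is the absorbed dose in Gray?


Total energy deposited = rate * time * E_per
  = 303390 * 17383360 * 3.6e-12 = 18.9862 J
Dose = E_total / mass = 18.9862 / 42.81
Dose = 0.4434986 Gy

0.4435 Gy


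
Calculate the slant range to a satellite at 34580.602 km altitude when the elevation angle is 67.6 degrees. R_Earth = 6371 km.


h = 34580.602 km, el = 67.6 deg
d = -R_E*sin(el) + sqrt((R_E*sin(el))^2 + 2*R_E*h + h^2)
d = -6371.0000*sin(1.1798) + sqrt((6371.0000*0.924546)^2 + 2*6371.0000*34580.602 + 34580.602^2)
d = 34989.2903 km

34989.2903 km


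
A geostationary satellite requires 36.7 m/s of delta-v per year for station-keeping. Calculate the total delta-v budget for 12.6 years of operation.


dV = rate * years = 36.7 * 12.6
dV = 462.4200 m/s

462.4200 m/s


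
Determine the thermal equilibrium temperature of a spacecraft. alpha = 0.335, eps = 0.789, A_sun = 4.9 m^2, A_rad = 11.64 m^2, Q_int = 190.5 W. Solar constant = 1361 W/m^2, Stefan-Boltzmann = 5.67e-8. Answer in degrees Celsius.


Numerator = alpha*S*A_sun + Q_int = 0.335*1361*4.9 + 190.5 = 2424.5815 W
Denominator = eps*sigma*A_rad = 0.789*5.67e-8*11.64 = 5.2073053e-07 W/K^4
T^4 = 4.6561155e+09 K^4
T = 261.2197 K = -11.9303 C

-11.9303 degrees Celsius


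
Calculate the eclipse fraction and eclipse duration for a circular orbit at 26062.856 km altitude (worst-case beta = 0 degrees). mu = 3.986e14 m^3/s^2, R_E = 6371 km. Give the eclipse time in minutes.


r = 32433.8560 km
T = 968.8529 min
Eclipse fraction = arcsin(R_E/r)/pi = arcsin(6371.0000/32433.8560)/pi
= arcsin(0.1964305)/pi = 0.06293502
Eclipse duration = 0.06293502 * 968.8529 = 60.9748 min

60.9748 minutes


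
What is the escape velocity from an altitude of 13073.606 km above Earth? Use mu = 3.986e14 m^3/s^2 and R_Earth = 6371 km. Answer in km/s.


r = 6371.0 + 13073.606 = 19444.6060 km = 1.9444606e+07 m
v_esc = sqrt(2*mu/r) = sqrt(2*3.986e14 / 1.9444606e+07)
v_esc = 6403.0084 m/s = 6.4030 km/s

6.4030 km/s


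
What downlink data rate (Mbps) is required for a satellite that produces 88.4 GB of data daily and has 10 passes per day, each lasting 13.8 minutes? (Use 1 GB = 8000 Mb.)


total contact time = 10 * 13.8 * 60 = 8280.0000 s
data = 88.4 GB = 707200.0000 Mb
rate = 707200.0000 / 8280.0000 = 85.4106 Mbps

85.4106 Mbps


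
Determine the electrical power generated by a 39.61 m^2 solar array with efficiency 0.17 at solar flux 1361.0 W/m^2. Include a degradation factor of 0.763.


P = area * eta * S * degradation
P = 39.61 * 0.17 * 1361.0 * 0.763
P = 6992.5636 W

6992.5636 W


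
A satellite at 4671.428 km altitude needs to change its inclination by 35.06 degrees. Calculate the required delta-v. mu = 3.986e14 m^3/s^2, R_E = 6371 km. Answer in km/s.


r = 11042.4280 km = 1.1042428e+07 m
V = sqrt(mu/r) = 6008.0890 m/s
di = 35.06 deg = 0.6119124 rad
dV = 2*V*sin(di/2) = 2*6008.0890*sin(0.3059562)
dV = 3619.3344 m/s = 3.6193 km/s

3.6193 km/s


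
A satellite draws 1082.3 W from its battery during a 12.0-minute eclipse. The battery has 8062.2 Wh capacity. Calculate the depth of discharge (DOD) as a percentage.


E_used = P * t / 60 = 1082.3 * 12.0 / 60 = 216.4600 Wh
DOD = E_used / E_total * 100 = 216.4600 / 8062.2 * 100
DOD = 2.6849 %

2.6849 %


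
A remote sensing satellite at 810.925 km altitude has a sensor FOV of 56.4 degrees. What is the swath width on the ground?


FOV = 56.4 deg = 0.9843657 rad
swath = 2 * alt * tan(FOV/2) = 2 * 810.925 * tan(0.4921828)
swath = 2 * 810.925 * 0.5361953
swath = 869.6283 km

869.6283 km


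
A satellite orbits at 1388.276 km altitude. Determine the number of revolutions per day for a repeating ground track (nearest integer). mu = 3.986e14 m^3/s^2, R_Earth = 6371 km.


r = 7.759276e+06 m
T = 2*pi*sqrt(r^3/mu) = 6802.1001 s = 113.3683 min
revs/day = 1440 / 113.3683 = 12.7020
Rounded: 13 revolutions per day

13 revolutions per day


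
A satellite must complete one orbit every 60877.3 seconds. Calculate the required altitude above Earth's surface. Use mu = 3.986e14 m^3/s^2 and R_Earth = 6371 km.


T = 60877.3 s
r = (mu*T^2/(4*pi^2))^(1/3) = (3.986e14 * 60877.3^2 / (4*pi^2))^(1/3)
r = 3.3447432e+07 m = 33447.4316 km
alt = r - R_E = 33447.4316 - 6371 = 27076.4316 km

27076.4316 km


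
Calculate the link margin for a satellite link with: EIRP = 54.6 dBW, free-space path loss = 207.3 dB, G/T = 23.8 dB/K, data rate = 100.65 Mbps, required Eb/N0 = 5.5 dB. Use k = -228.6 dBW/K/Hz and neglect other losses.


C/N0 = EIRP - FSPL + G/T - k = 54.6 - 207.3 + 23.8 - (-228.6)
C/N0 = 99.7000 dB-Hz
R_b = 100.65 Mbps = 1.0065e+08 bps -> 10*log10(R_b) = 80.0281 dB-Hz
Eb/N0 = C/N0 - 10*log10(R_b) = 99.7000 - 80.0281 = 19.6719 dB
Margin = Eb/N0 - Eb/N0_req = 19.6719 - 5.5 = 14.1719 dB (link closes)

14.1719 dB


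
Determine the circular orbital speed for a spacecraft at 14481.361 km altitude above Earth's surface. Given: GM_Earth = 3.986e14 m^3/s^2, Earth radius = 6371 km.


r = R_E + alt = 6371.0 + 14481.361 = 20852.3610 km = 2.0852361e+07 m
v = sqrt(mu/r) = sqrt(3.986e14 / 2.0852361e+07) = 4372.1095 m/s = 4.3721 km/s

4.3721 km/s


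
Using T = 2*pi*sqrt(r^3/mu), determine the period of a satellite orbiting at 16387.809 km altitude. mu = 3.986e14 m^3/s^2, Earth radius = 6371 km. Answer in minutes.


r = 22758.8090 km = 2.2758809e+07 m
T = 2*pi*sqrt(r^3/mu) = 2*pi*sqrt(1.178823e+22 / 3.986e14)
T = 34169.2556 s = 569.4876 min

569.4876 minutes


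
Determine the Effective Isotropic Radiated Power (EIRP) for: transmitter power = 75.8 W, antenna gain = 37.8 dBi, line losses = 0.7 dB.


Pt = 75.8 W = 18.7967 dBW
EIRP = Pt_dBW + Gt - losses = 18.7967 + 37.8 - 0.7 = 55.8967 dBW

55.8967 dBW


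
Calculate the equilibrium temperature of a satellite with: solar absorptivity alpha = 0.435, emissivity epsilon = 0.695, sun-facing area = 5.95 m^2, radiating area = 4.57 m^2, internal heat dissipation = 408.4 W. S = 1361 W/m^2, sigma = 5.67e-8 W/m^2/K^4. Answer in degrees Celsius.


Numerator = alpha*S*A_sun + Q_int = 0.435*1361*5.95 + 408.4 = 3931.0082 W
Denominator = eps*sigma*A_rad = 0.695*5.67e-8*4.57 = 1.8008771e-07 W/K^4
T^4 = 2.1828299e+10 K^4
T = 384.3749 K = 111.2249 C

111.2249 degrees Celsius


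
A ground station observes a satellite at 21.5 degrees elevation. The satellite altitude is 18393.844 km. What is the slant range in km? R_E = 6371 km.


h = 18393.844 km, el = 21.5 deg
d = -R_E*sin(el) + sqrt((R_E*sin(el))^2 + 2*R_E*h + h^2)
d = -6371.0000*sin(0.3752458) + sqrt((6371.0000*0.3665012)^2 + 2*6371.0000*18393.844 + 18393.844^2)
d = 21709.9783 km

21709.9783 km
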